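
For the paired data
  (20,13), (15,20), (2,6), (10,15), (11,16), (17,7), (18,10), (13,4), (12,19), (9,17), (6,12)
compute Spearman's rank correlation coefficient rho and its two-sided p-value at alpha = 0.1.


Step 1: Rank x and y separately (midranks; no ties here).
rank(x): 20->11, 15->8, 2->1, 10->4, 11->5, 17->9, 18->10, 13->7, 12->6, 9->3, 6->2
rank(y): 13->6, 20->11, 6->2, 15->7, 16->8, 7->3, 10->4, 4->1, 19->10, 17->9, 12->5
Step 2: d_i = R_x(i) - R_y(i); compute d_i^2.
  (11-6)^2=25, (8-11)^2=9, (1-2)^2=1, (4-7)^2=9, (5-8)^2=9, (9-3)^2=36, (10-4)^2=36, (7-1)^2=36, (6-10)^2=16, (3-9)^2=36, (2-5)^2=9
sum(d^2) = 222.
Step 3: rho = 1 - 6*222 / (11*(11^2 - 1)) = 1 - 1332/1320 = -0.009091.
Step 4: Under H0, t = rho * sqrt((n-2)/(1-rho^2)) = -0.0273 ~ t(9).
Step 5: Two-sided p-value from the t-distribution with 9 df = 0.978837.
Step 6: alpha = 0.1. fail to reject H0.

rho = -0.0091, p = 0.978837, fail to reject H0 at alpha = 0.1.


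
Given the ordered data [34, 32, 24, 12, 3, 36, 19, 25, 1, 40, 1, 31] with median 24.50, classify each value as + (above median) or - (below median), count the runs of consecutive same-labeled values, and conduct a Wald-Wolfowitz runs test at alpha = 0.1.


Step 1: Compute median = 24.50; label A = above, B = below.
Labels in order: AABBBABABABA  (n_A = 6, n_B = 6)
Step 2: Count runs R = 9.
Step 3: Under H0 (random ordering), E[R] = 2*n_A*n_B/(n_A+n_B) + 1 = 2*6*6/12 + 1 = 7.0000.
        Var[R] = 2*n_A*n_B*(2*n_A*n_B - n_A - n_B) / ((n_A+n_B)^2 * (n_A+n_B-1)) = 4320/1584 = 2.7273.
        SD[R] = 1.6514.
Step 4: Continuity-corrected z = (R - 0.5 - E[R]) / SD[R] = (9 - 0.5 - 7.0000) / 1.6514 = 0.9083.
Step 5: Two-sided p-value via normal approximation = 2*(1 - Phi(|z|)) = 0.363722.
Step 6: alpha = 0.1. fail to reject H0.

R = 9, z = 0.9083, p = 0.363722, fail to reject H0.


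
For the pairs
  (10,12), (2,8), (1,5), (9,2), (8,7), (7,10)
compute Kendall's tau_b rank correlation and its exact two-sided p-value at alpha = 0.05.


Step 1: Enumerate the 15 unordered pairs (i,j) with i<j and classify each by sign(x_j-x_i) * sign(y_j-y_i).
  (1,2):dx=-8,dy=-4->C; (1,3):dx=-9,dy=-7->C; (1,4):dx=-1,dy=-10->C; (1,5):dx=-2,dy=-5->C
  (1,6):dx=-3,dy=-2->C; (2,3):dx=-1,dy=-3->C; (2,4):dx=+7,dy=-6->D; (2,5):dx=+6,dy=-1->D
  (2,6):dx=+5,dy=+2->C; (3,4):dx=+8,dy=-3->D; (3,5):dx=+7,dy=+2->C; (3,6):dx=+6,dy=+5->C
  (4,5):dx=-1,dy=+5->D; (4,6):dx=-2,dy=+8->D; (5,6):dx=-1,dy=+3->D
Step 2: C = 9, D = 6, total pairs = 15.
Step 3: tau = (C - D)/(n(n-1)/2) = (9 - 6)/15 = 0.200000.
Step 4: Exact two-sided p-value (enumerate n! = 720 permutations of y under H0): p = 0.719444.
Step 5: alpha = 0.05. fail to reject H0.

tau_b = 0.2000 (C=9, D=6), p = 0.719444, fail to reject H0.


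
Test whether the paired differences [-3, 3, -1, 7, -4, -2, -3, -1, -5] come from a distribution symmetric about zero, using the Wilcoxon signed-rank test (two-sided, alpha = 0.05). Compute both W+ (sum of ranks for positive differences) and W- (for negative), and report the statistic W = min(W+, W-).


Step 1: Drop any zero differences (none here) and take |d_i|.
|d| = [3, 3, 1, 7, 4, 2, 3, 1, 5]
Step 2: Midrank |d_i| (ties get averaged ranks).
ranks: |3|->5, |3|->5, |1|->1.5, |7|->9, |4|->7, |2|->3, |3|->5, |1|->1.5, |5|->8
Step 3: Attach original signs; sum ranks with positive sign and with negative sign.
W+ = 5 + 9 = 14
W- = 5 + 1.5 + 7 + 3 + 5 + 1.5 + 8 = 31
(Check: W+ + W- = 45 should equal n(n+1)/2 = 45.)
Step 4: Test statistic W = min(W+, W-) = 14.
Step 5: Ties in |d|, so use the tie-corrected normal approximation.
        E[W] = n(n+1)/4 = 9*10/4 = 22.5.
        Tie groups: |d|=1 (t=2), |d|=3 (t=3); sum(t^3 - t) = 30.
        Var[W] = n(n+1)(2n+1)/24 - sum(t^3-t)/48 = 1710/24 - 30/48 = 70.625.
        z = (W - E[W]) / sqrt(Var[W]) = (14 - 22.5) / 8.4039 = -1.0114.
        Two-sided p = 2*Phi(z) = 0.311806.
Step 6: alpha = 0.05. fail to reject H0.

W+ = 14, W- = 31, W = min = 14, p = 0.311806, fail to reject H0.


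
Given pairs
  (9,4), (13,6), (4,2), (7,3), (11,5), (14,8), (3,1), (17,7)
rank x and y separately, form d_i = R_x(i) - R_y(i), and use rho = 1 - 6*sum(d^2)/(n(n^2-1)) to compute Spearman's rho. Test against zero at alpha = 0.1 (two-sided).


Step 1: Rank x and y separately (midranks; no ties here).
rank(x): 9->4, 13->6, 4->2, 7->3, 11->5, 14->7, 3->1, 17->8
rank(y): 4->4, 6->6, 2->2, 3->3, 5->5, 8->8, 1->1, 7->7
Step 2: d_i = R_x(i) - R_y(i); compute d_i^2.
  (4-4)^2=0, (6-6)^2=0, (2-2)^2=0, (3-3)^2=0, (5-5)^2=0, (7-8)^2=1, (1-1)^2=0, (8-7)^2=1
sum(d^2) = 2.
Step 3: rho = 1 - 6*2 / (8*(8^2 - 1)) = 1 - 12/504 = 0.976190.
Step 4: Under H0, t = rho * sqrt((n-2)/(1-rho^2)) = 11.0235 ~ t(6).
Step 5: Two-sided p-value from the t-distribution with 6 df = 0.000033.
Step 6: alpha = 0.1. reject H0.

rho = 0.9762, p = 0.000033, reject H0 at alpha = 0.1.


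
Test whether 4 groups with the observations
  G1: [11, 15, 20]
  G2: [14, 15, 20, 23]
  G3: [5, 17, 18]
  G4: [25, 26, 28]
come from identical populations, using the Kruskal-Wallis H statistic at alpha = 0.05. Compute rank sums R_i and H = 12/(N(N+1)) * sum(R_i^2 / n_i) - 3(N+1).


Step 1: Combine all N = 13 observations and assign midranks.
sorted (value, group, rank): (5,G3,1), (11,G1,2), (14,G2,3), (15,G1,4.5), (15,G2,4.5), (17,G3,6), (18,G3,7), (20,G1,8.5), (20,G2,8.5), (23,G2,10), (25,G4,11), (26,G4,12), (28,G4,13)
Step 2: Sum ranks within each group.
R_1 = 15 (n_1 = 3)
R_2 = 26 (n_2 = 4)
R_3 = 14 (n_3 = 3)
R_4 = 36 (n_4 = 3)
Step 3: H = 12/(N(N+1)) * sum(R_i^2/n_i) - 3(N+1)
     = 12/(13*14) * (15^2/3 + 26^2/4 + 14^2/3 + 36^2/3) - 3*14
     = 0.065934 * 741.333 - 42
     = 6.879121.
Step 4: Ties present; correction factor C = 1 - 12/(13^3 - 13) = 0.994505. Corrected H = 6.879121 / 0.994505 = 6.917127.
Step 5: Under H0, H ~ chi^2(3); p-value = 0.074587.
Step 6: alpha = 0.05. fail to reject H0.

H = 6.9171, df = 3, p = 0.074587, fail to reject H0.


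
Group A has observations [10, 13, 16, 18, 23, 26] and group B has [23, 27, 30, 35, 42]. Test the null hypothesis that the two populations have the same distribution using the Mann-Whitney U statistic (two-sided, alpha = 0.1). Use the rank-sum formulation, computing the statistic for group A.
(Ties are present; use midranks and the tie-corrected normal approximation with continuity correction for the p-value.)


Step 1: Combine and sort all 11 observations; assign midranks.
sorted (value, group): (10,X), (13,X), (16,X), (18,X), (23,X), (23,Y), (26,X), (27,Y), (30,Y), (35,Y), (42,Y)
ranks: 10->1, 13->2, 16->3, 18->4, 23->5.5, 23->5.5, 26->7, 27->8, 30->9, 35->10, 42->11
Step 2: Rank sum for X: R1 = 1 + 2 + 3 + 4 + 5.5 + 7 = 22.5.
Step 3: U_X = R1 - n1(n1+1)/2 = 22.5 - 6*7/2 = 22.5 - 21 = 1.5.
       U_Y = n1*n2 - U_X = 30 - 1.5 = 28.5.
Step 4: Ties are present, so use the tie-corrected normal approximation (with continuity correction) for the p-value.
Step 5: p-value = 0.017365; compare to alpha = 0.1. reject H0.

U_X = 1.5, p = 0.017365, reject H0 at alpha = 0.1.


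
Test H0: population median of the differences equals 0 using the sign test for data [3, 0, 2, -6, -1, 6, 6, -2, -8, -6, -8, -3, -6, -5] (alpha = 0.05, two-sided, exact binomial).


Step 1: Discard zero differences. Original n = 14; n_eff = number of nonzero differences = 13.
Nonzero differences (with sign): +3, +2, -6, -1, +6, +6, -2, -8, -6, -8, -3, -6, -5
Step 2: Count signs: positive = 4, negative = 9.
Step 3: Under H0: P(positive) = 0.5, so the number of positives S ~ Bin(13, 0.5).
Step 4: Two-sided exact p-value = sum of Bin(13,0.5) probabilities at or below the observed probability = 0.266846.
Step 5: alpha = 0.05. fail to reject H0.

n_eff = 13, pos = 4, neg = 9, p = 0.266846, fail to reject H0.


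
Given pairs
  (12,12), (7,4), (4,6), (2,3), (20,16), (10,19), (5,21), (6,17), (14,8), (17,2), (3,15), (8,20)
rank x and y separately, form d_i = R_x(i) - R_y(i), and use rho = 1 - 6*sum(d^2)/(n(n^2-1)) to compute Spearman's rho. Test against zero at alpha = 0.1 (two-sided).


Step 1: Rank x and y separately (midranks; no ties here).
rank(x): 12->9, 7->6, 4->3, 2->1, 20->12, 10->8, 5->4, 6->5, 14->10, 17->11, 3->2, 8->7
rank(y): 12->6, 4->3, 6->4, 3->2, 16->8, 19->10, 21->12, 17->9, 8->5, 2->1, 15->7, 20->11
Step 2: d_i = R_x(i) - R_y(i); compute d_i^2.
  (9-6)^2=9, (6-3)^2=9, (3-4)^2=1, (1-2)^2=1, (12-8)^2=16, (8-10)^2=4, (4-12)^2=64, (5-9)^2=16, (10-5)^2=25, (11-1)^2=100, (2-7)^2=25, (7-11)^2=16
sum(d^2) = 286.
Step 3: rho = 1 - 6*286 / (12*(12^2 - 1)) = 1 - 1716/1716 = 0.000000.
Step 4: Under H0, t = rho * sqrt((n-2)/(1-rho^2)) = 0.0000 ~ t(10).
Step 5: Two-sided p-value from the t-distribution with 10 df = 1.000000.
Step 6: alpha = 0.1. fail to reject H0.

rho = 0.0000, p = 1.000000, fail to reject H0 at alpha = 0.1.


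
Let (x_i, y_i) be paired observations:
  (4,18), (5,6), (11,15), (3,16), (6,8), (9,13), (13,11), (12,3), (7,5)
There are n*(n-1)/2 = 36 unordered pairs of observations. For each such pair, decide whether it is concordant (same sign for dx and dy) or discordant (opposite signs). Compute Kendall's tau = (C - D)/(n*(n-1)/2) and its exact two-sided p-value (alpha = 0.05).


Step 1: Enumerate the 36 unordered pairs (i,j) with i<j and classify each by sign(x_j-x_i) * sign(y_j-y_i).
  (1,2):dx=+1,dy=-12->D; (1,3):dx=+7,dy=-3->D; (1,4):dx=-1,dy=-2->C; (1,5):dx=+2,dy=-10->D
  (1,6):dx=+5,dy=-5->D; (1,7):dx=+9,dy=-7->D; (1,8):dx=+8,dy=-15->D; (1,9):dx=+3,dy=-13->D
  (2,3):dx=+6,dy=+9->C; (2,4):dx=-2,dy=+10->D; (2,5):dx=+1,dy=+2->C; (2,6):dx=+4,dy=+7->C
  (2,7):dx=+8,dy=+5->C; (2,8):dx=+7,dy=-3->D; (2,9):dx=+2,dy=-1->D; (3,4):dx=-8,dy=+1->D
  (3,5):dx=-5,dy=-7->C; (3,6):dx=-2,dy=-2->C; (3,7):dx=+2,dy=-4->D; (3,8):dx=+1,dy=-12->D
  (3,9):dx=-4,dy=-10->C; (4,5):dx=+3,dy=-8->D; (4,6):dx=+6,dy=-3->D; (4,7):dx=+10,dy=-5->D
  (4,8):dx=+9,dy=-13->D; (4,9):dx=+4,dy=-11->D; (5,6):dx=+3,dy=+5->C; (5,7):dx=+7,dy=+3->C
  (5,8):dx=+6,dy=-5->D; (5,9):dx=+1,dy=-3->D; (6,7):dx=+4,dy=-2->D; (6,8):dx=+3,dy=-10->D
  (6,9):dx=-2,dy=-8->C; (7,8):dx=-1,dy=-8->C; (7,9):dx=-6,dy=-6->C; (8,9):dx=-5,dy=+2->D
Step 2: C = 13, D = 23, total pairs = 36.
Step 3: tau = (C - D)/(n(n-1)/2) = (13 - 23)/36 = -0.277778.
Step 4: Exact two-sided p-value (enumerate n! = 362880 permutations of y under H0): p = 0.358488.
Step 5: alpha = 0.05. fail to reject H0.

tau_b = -0.2778 (C=13, D=23), p = 0.358488, fail to reject H0.


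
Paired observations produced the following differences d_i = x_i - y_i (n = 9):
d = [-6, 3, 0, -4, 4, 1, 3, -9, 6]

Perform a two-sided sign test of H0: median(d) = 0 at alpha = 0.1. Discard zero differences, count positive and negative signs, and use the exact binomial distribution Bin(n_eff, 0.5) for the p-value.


Step 1: Discard zero differences. Original n = 9; n_eff = number of nonzero differences = 8.
Nonzero differences (with sign): -6, +3, -4, +4, +1, +3, -9, +6
Step 2: Count signs: positive = 5, negative = 3.
Step 3: Under H0: P(positive) = 0.5, so the number of positives S ~ Bin(8, 0.5).
Step 4: Two-sided exact p-value = sum of Bin(8,0.5) probabilities at or below the observed probability = 0.726562.
Step 5: alpha = 0.1. fail to reject H0.

n_eff = 8, pos = 5, neg = 3, p = 0.726562, fail to reject H0.


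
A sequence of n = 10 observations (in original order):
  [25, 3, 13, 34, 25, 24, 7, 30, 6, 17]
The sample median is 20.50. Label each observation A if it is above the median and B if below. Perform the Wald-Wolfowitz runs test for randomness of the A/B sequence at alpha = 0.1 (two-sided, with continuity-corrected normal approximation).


Step 1: Compute median = 20.50; label A = above, B = below.
Labels in order: ABBAAABABB  (n_A = 5, n_B = 5)
Step 2: Count runs R = 6.
Step 3: Under H0 (random ordering), E[R] = 2*n_A*n_B/(n_A+n_B) + 1 = 2*5*5/10 + 1 = 6.0000.
        Var[R] = 2*n_A*n_B*(2*n_A*n_B - n_A - n_B) / ((n_A+n_B)^2 * (n_A+n_B-1)) = 2000/900 = 2.2222.
        SD[R] = 1.4907.
Step 4: R = E[R], so z = 0 with no continuity correction.
Step 5: Two-sided p-value via normal approximation = 2*(1 - Phi(|z|)) = 1.000000.
Step 6: alpha = 0.1. fail to reject H0.

R = 6, z = 0.0000, p = 1.000000, fail to reject H0.


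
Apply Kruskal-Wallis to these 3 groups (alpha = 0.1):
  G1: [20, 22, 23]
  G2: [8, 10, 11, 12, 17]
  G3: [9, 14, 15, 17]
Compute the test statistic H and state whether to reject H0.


Step 1: Combine all N = 12 observations and assign midranks.
sorted (value, group, rank): (8,G2,1), (9,G3,2), (10,G2,3), (11,G2,4), (12,G2,5), (14,G3,6), (15,G3,7), (17,G2,8.5), (17,G3,8.5), (20,G1,10), (22,G1,11), (23,G1,12)
Step 2: Sum ranks within each group.
R_1 = 33 (n_1 = 3)
R_2 = 21.5 (n_2 = 5)
R_3 = 23.5 (n_3 = 4)
Step 3: H = 12/(N(N+1)) * sum(R_i^2/n_i) - 3(N+1)
     = 12/(12*13) * (33^2/3 + 21.5^2/5 + 23.5^2/4) - 3*13
     = 0.076923 * 593.513 - 39
     = 6.654808.
Step 4: Ties present; correction factor C = 1 - 6/(12^3 - 12) = 0.996503. Corrected H = 6.654808 / 0.996503 = 6.678158.
Step 5: Under H0, H ~ chi^2(2); p-value = 0.035470.
Step 6: alpha = 0.1. reject H0.

H = 6.6782, df = 2, p = 0.035470, reject H0.


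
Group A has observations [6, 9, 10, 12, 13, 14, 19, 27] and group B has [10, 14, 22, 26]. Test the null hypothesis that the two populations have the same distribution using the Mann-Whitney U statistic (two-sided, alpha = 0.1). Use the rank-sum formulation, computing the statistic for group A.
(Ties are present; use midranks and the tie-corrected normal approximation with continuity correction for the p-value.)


Step 1: Combine and sort all 12 observations; assign midranks.
sorted (value, group): (6,X), (9,X), (10,X), (10,Y), (12,X), (13,X), (14,X), (14,Y), (19,X), (22,Y), (26,Y), (27,X)
ranks: 6->1, 9->2, 10->3.5, 10->3.5, 12->5, 13->6, 14->7.5, 14->7.5, 19->9, 22->10, 26->11, 27->12
Step 2: Rank sum for X: R1 = 1 + 2 + 3.5 + 5 + 6 + 7.5 + 9 + 12 = 46.
Step 3: U_X = R1 - n1(n1+1)/2 = 46 - 8*9/2 = 46 - 36 = 10.
       U_Y = n1*n2 - U_X = 32 - 10 = 22.
Step 4: Ties are present, so use the tie-corrected normal approximation (with continuity correction) for the p-value.
Step 5: p-value = 0.348547; compare to alpha = 0.1. fail to reject H0.

U_X = 10, p = 0.348547, fail to reject H0 at alpha = 0.1.


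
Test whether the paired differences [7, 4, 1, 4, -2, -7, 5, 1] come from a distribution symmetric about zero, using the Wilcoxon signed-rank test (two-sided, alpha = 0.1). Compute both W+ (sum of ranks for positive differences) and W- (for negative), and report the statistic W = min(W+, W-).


Step 1: Drop any zero differences (none here) and take |d_i|.
|d| = [7, 4, 1, 4, 2, 7, 5, 1]
Step 2: Midrank |d_i| (ties get averaged ranks).
ranks: |7|->7.5, |4|->4.5, |1|->1.5, |4|->4.5, |2|->3, |7|->7.5, |5|->6, |1|->1.5
Step 3: Attach original signs; sum ranks with positive sign and with negative sign.
W+ = 7.5 + 4.5 + 1.5 + 4.5 + 6 + 1.5 = 25.5
W- = 3 + 7.5 = 10.5
(Check: W+ + W- = 36 should equal n(n+1)/2 = 36.)
Step 4: Test statistic W = min(W+, W-) = 10.5.
Step 5: Ties in |d|, so use the tie-corrected normal approximation.
        E[W] = n(n+1)/4 = 8*9/4 = 18.
        Tie groups: |d|=1 (t=2), |d|=4 (t=2), |d|=7 (t=2); sum(t^3 - t) = 18.
        Var[W] = n(n+1)(2n+1)/24 - sum(t^3-t)/48 = 1224/24 - 18/48 = 50.625.
        z = (W - E[W]) / sqrt(Var[W]) = (10.5 - 18) / 7.1151 = -1.0541.
        Two-sided p = 2*Phi(z) = 0.291841.
Step 6: alpha = 0.1. fail to reject H0.

W+ = 25.5, W- = 10.5, W = min = 10.5, p = 0.291841, fail to reject H0.


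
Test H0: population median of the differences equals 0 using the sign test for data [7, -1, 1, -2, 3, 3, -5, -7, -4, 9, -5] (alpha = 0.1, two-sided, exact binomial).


Step 1: Discard zero differences. Original n = 11; n_eff = number of nonzero differences = 11.
Nonzero differences (with sign): +7, -1, +1, -2, +3, +3, -5, -7, -4, +9, -5
Step 2: Count signs: positive = 5, negative = 6.
Step 3: Under H0: P(positive) = 0.5, so the number of positives S ~ Bin(11, 0.5).
Step 4: Two-sided exact p-value = sum of Bin(11,0.5) probabilities at or below the observed probability = 1.000000.
Step 5: alpha = 0.1. fail to reject H0.

n_eff = 11, pos = 5, neg = 6, p = 1.000000, fail to reject H0.


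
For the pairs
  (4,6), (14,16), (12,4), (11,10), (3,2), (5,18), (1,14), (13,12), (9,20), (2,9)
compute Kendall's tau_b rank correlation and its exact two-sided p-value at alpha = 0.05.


Step 1: Enumerate the 45 unordered pairs (i,j) with i<j and classify each by sign(x_j-x_i) * sign(y_j-y_i).
  (1,2):dx=+10,dy=+10->C; (1,3):dx=+8,dy=-2->D; (1,4):dx=+7,dy=+4->C; (1,5):dx=-1,dy=-4->C
  (1,6):dx=+1,dy=+12->C; (1,7):dx=-3,dy=+8->D; (1,8):dx=+9,dy=+6->C; (1,9):dx=+5,dy=+14->C
  (1,10):dx=-2,dy=+3->D; (2,3):dx=-2,dy=-12->C; (2,4):dx=-3,dy=-6->C; (2,5):dx=-11,dy=-14->C
  (2,6):dx=-9,dy=+2->D; (2,7):dx=-13,dy=-2->C; (2,8):dx=-1,dy=-4->C; (2,9):dx=-5,dy=+4->D
  (2,10):dx=-12,dy=-7->C; (3,4):dx=-1,dy=+6->D; (3,5):dx=-9,dy=-2->C; (3,6):dx=-7,dy=+14->D
  (3,7):dx=-11,dy=+10->D; (3,8):dx=+1,dy=+8->C; (3,9):dx=-3,dy=+16->D; (3,10):dx=-10,dy=+5->D
  (4,5):dx=-8,dy=-8->C; (4,6):dx=-6,dy=+8->D; (4,7):dx=-10,dy=+4->D; (4,8):dx=+2,dy=+2->C
  (4,9):dx=-2,dy=+10->D; (4,10):dx=-9,dy=-1->C; (5,6):dx=+2,dy=+16->C; (5,7):dx=-2,dy=+12->D
  (5,8):dx=+10,dy=+10->C; (5,9):dx=+6,dy=+18->C; (5,10):dx=-1,dy=+7->D; (6,7):dx=-4,dy=-4->C
  (6,8):dx=+8,dy=-6->D; (6,9):dx=+4,dy=+2->C; (6,10):dx=-3,dy=-9->C; (7,8):dx=+12,dy=-2->D
  (7,9):dx=+8,dy=+6->C; (7,10):dx=+1,dy=-5->D; (8,9):dx=-4,dy=+8->D; (8,10):dx=-11,dy=-3->C
  (9,10):dx=-7,dy=-11->C
Step 2: C = 26, D = 19, total pairs = 45.
Step 3: tau = (C - D)/(n(n-1)/2) = (26 - 19)/45 = 0.155556.
Step 4: Exact two-sided p-value (enumerate n! = 3628800 permutations of y under H0): p = 0.600654.
Step 5: alpha = 0.05. fail to reject H0.

tau_b = 0.1556 (C=26, D=19), p = 0.600654, fail to reject H0.


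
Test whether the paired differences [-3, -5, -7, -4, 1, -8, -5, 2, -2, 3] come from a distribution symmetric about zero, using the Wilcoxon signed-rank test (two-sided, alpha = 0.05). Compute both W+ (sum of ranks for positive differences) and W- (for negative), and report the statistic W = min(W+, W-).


Step 1: Drop any zero differences (none here) and take |d_i|.
|d| = [3, 5, 7, 4, 1, 8, 5, 2, 2, 3]
Step 2: Midrank |d_i| (ties get averaged ranks).
ranks: |3|->4.5, |5|->7.5, |7|->9, |4|->6, |1|->1, |8|->10, |5|->7.5, |2|->2.5, |2|->2.5, |3|->4.5
Step 3: Attach original signs; sum ranks with positive sign and with negative sign.
W+ = 1 + 2.5 + 4.5 = 8
W- = 4.5 + 7.5 + 9 + 6 + 10 + 7.5 + 2.5 = 47
(Check: W+ + W- = 55 should equal n(n+1)/2 = 55.)
Step 4: Test statistic W = min(W+, W-) = 8.
Step 5: Ties in |d|, so use the tie-corrected normal approximation.
        E[W] = n(n+1)/4 = 10*11/4 = 27.5.
        Tie groups: |d|=2 (t=2), |d|=3 (t=2), |d|=5 (t=2); sum(t^3 - t) = 18.
        Var[W] = n(n+1)(2n+1)/24 - sum(t^3-t)/48 = 2310/24 - 18/48 = 95.875.
        z = (W - E[W]) / sqrt(Var[W]) = (8 - 27.5) / 9.7916 = -1.9915.
        Two-sided p = 2*Phi(z) = 0.046425.
Step 6: alpha = 0.05. reject H0.

W+ = 8, W- = 47, W = min = 8, p = 0.046425, reject H0.


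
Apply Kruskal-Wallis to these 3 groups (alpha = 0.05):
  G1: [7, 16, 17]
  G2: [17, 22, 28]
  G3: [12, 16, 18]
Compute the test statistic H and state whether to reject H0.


Step 1: Combine all N = 9 observations and assign midranks.
sorted (value, group, rank): (7,G1,1), (12,G3,2), (16,G1,3.5), (16,G3,3.5), (17,G1,5.5), (17,G2,5.5), (18,G3,7), (22,G2,8), (28,G2,9)
Step 2: Sum ranks within each group.
R_1 = 10 (n_1 = 3)
R_2 = 22.5 (n_2 = 3)
R_3 = 12.5 (n_3 = 3)
Step 3: H = 12/(N(N+1)) * sum(R_i^2/n_i) - 3(N+1)
     = 12/(9*10) * (10^2/3 + 22.5^2/3 + 12.5^2/3) - 3*10
     = 0.133333 * 254.167 - 30
     = 3.888889.
Step 4: Ties present; correction factor C = 1 - 12/(9^3 - 9) = 0.983333. Corrected H = 3.888889 / 0.983333 = 3.954802.
Step 5: Under H0, H ~ chi^2(2); p-value = 0.138429.
Step 6: alpha = 0.05. fail to reject H0.

H = 3.9548, df = 2, p = 0.138429, fail to reject H0.


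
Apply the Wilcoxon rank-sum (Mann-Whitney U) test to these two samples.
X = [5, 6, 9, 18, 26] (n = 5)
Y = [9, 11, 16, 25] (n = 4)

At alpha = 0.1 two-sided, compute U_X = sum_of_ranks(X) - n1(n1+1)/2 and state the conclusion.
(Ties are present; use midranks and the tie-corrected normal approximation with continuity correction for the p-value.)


Step 1: Combine and sort all 9 observations; assign midranks.
sorted (value, group): (5,X), (6,X), (9,X), (9,Y), (11,Y), (16,Y), (18,X), (25,Y), (26,X)
ranks: 5->1, 6->2, 9->3.5, 9->3.5, 11->5, 16->6, 18->7, 25->8, 26->9
Step 2: Rank sum for X: R1 = 1 + 2 + 3.5 + 7 + 9 = 22.5.
Step 3: U_X = R1 - n1(n1+1)/2 = 22.5 - 5*6/2 = 22.5 - 15 = 7.5.
       U_Y = n1*n2 - U_X = 20 - 7.5 = 12.5.
Step 4: Ties are present, so use the tie-corrected normal approximation (with continuity correction) for the p-value.
Step 5: p-value = 0.622753; compare to alpha = 0.1. fail to reject H0.

U_X = 7.5, p = 0.622753, fail to reject H0 at alpha = 0.1.


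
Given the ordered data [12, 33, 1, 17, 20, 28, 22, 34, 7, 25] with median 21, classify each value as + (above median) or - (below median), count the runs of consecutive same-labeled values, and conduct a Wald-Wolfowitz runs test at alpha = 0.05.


Step 1: Compute median = 21; label A = above, B = below.
Labels in order: BABBBAAABA  (n_A = 5, n_B = 5)
Step 2: Count runs R = 6.
Step 3: Under H0 (random ordering), E[R] = 2*n_A*n_B/(n_A+n_B) + 1 = 2*5*5/10 + 1 = 6.0000.
        Var[R] = 2*n_A*n_B*(2*n_A*n_B - n_A - n_B) / ((n_A+n_B)^2 * (n_A+n_B-1)) = 2000/900 = 2.2222.
        SD[R] = 1.4907.
Step 4: R = E[R], so z = 0 with no continuity correction.
Step 5: Two-sided p-value via normal approximation = 2*(1 - Phi(|z|)) = 1.000000.
Step 6: alpha = 0.05. fail to reject H0.

R = 6, z = 0.0000, p = 1.000000, fail to reject H0.


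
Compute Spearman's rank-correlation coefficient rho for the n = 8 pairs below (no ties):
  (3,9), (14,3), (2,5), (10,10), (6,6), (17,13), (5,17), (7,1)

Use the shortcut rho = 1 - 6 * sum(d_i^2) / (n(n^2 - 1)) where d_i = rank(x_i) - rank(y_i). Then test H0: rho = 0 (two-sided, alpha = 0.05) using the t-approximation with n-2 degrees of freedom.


Step 1: Rank x and y separately (midranks; no ties here).
rank(x): 3->2, 14->7, 2->1, 10->6, 6->4, 17->8, 5->3, 7->5
rank(y): 9->5, 3->2, 5->3, 10->6, 6->4, 13->7, 17->8, 1->1
Step 2: d_i = R_x(i) - R_y(i); compute d_i^2.
  (2-5)^2=9, (7-2)^2=25, (1-3)^2=4, (6-6)^2=0, (4-4)^2=0, (8-7)^2=1, (3-8)^2=25, (5-1)^2=16
sum(d^2) = 80.
Step 3: rho = 1 - 6*80 / (8*(8^2 - 1)) = 1 - 480/504 = 0.047619.
Step 4: Under H0, t = rho * sqrt((n-2)/(1-rho^2)) = 0.1168 ~ t(6).
Step 5: Two-sided p-value from the t-distribution with 6 df = 0.910849.
Step 6: alpha = 0.05. fail to reject H0.

rho = 0.0476, p = 0.910849, fail to reject H0 at alpha = 0.05.


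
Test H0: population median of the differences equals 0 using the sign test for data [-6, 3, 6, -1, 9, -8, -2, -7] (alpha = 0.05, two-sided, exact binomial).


Step 1: Discard zero differences. Original n = 8; n_eff = number of nonzero differences = 8.
Nonzero differences (with sign): -6, +3, +6, -1, +9, -8, -2, -7
Step 2: Count signs: positive = 3, negative = 5.
Step 3: Under H0: P(positive) = 0.5, so the number of positives S ~ Bin(8, 0.5).
Step 4: Two-sided exact p-value = sum of Bin(8,0.5) probabilities at or below the observed probability = 0.726562.
Step 5: alpha = 0.05. fail to reject H0.

n_eff = 8, pos = 3, neg = 5, p = 0.726562, fail to reject H0.


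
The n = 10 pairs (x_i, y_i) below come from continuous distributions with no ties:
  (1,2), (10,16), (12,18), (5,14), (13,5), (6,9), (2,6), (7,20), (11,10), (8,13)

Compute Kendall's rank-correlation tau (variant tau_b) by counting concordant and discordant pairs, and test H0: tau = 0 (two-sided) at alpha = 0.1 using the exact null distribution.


Step 1: Enumerate the 45 unordered pairs (i,j) with i<j and classify each by sign(x_j-x_i) * sign(y_j-y_i).
  (1,2):dx=+9,dy=+14->C; (1,3):dx=+11,dy=+16->C; (1,4):dx=+4,dy=+12->C; (1,5):dx=+12,dy=+3->C
  (1,6):dx=+5,dy=+7->C; (1,7):dx=+1,dy=+4->C; (1,8):dx=+6,dy=+18->C; (1,9):dx=+10,dy=+8->C
  (1,10):dx=+7,dy=+11->C; (2,3):dx=+2,dy=+2->C; (2,4):dx=-5,dy=-2->C; (2,5):dx=+3,dy=-11->D
  (2,6):dx=-4,dy=-7->C; (2,7):dx=-8,dy=-10->C; (2,8):dx=-3,dy=+4->D; (2,9):dx=+1,dy=-6->D
  (2,10):dx=-2,dy=-3->C; (3,4):dx=-7,dy=-4->C; (3,5):dx=+1,dy=-13->D; (3,6):dx=-6,dy=-9->C
  (3,7):dx=-10,dy=-12->C; (3,8):dx=-5,dy=+2->D; (3,9):dx=-1,dy=-8->C; (3,10):dx=-4,dy=-5->C
  (4,5):dx=+8,dy=-9->D; (4,6):dx=+1,dy=-5->D; (4,7):dx=-3,dy=-8->C; (4,8):dx=+2,dy=+6->C
  (4,9):dx=+6,dy=-4->D; (4,10):dx=+3,dy=-1->D; (5,6):dx=-7,dy=+4->D; (5,7):dx=-11,dy=+1->D
  (5,8):dx=-6,dy=+15->D; (5,9):dx=-2,dy=+5->D; (5,10):dx=-5,dy=+8->D; (6,7):dx=-4,dy=-3->C
  (6,8):dx=+1,dy=+11->C; (6,9):dx=+5,dy=+1->C; (6,10):dx=+2,dy=+4->C; (7,8):dx=+5,dy=+14->C
  (7,9):dx=+9,dy=+4->C; (7,10):dx=+6,dy=+7->C; (8,9):dx=+4,dy=-10->D; (8,10):dx=+1,dy=-7->D
  (9,10):dx=-3,dy=+3->D
Step 2: C = 28, D = 17, total pairs = 45.
Step 3: tau = (C - D)/(n(n-1)/2) = (28 - 17)/45 = 0.244444.
Step 4: Exact two-sided p-value (enumerate n! = 3628800 permutations of y under H0): p = 0.380720.
Step 5: alpha = 0.1. fail to reject H0.

tau_b = 0.2444 (C=28, D=17), p = 0.380720, fail to reject H0.


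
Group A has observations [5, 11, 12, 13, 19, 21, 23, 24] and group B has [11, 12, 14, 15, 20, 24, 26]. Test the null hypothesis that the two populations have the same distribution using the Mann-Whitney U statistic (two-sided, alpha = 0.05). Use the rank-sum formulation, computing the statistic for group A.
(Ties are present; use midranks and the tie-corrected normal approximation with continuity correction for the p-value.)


Step 1: Combine and sort all 15 observations; assign midranks.
sorted (value, group): (5,X), (11,X), (11,Y), (12,X), (12,Y), (13,X), (14,Y), (15,Y), (19,X), (20,Y), (21,X), (23,X), (24,X), (24,Y), (26,Y)
ranks: 5->1, 11->2.5, 11->2.5, 12->4.5, 12->4.5, 13->6, 14->7, 15->8, 19->9, 20->10, 21->11, 23->12, 24->13.5, 24->13.5, 26->15
Step 2: Rank sum for X: R1 = 1 + 2.5 + 4.5 + 6 + 9 + 11 + 12 + 13.5 = 59.5.
Step 3: U_X = R1 - n1(n1+1)/2 = 59.5 - 8*9/2 = 59.5 - 36 = 23.5.
       U_Y = n1*n2 - U_X = 56 - 23.5 = 32.5.
Step 4: Ties are present, so use the tie-corrected normal approximation (with continuity correction) for the p-value.
Step 5: p-value = 0.642537; compare to alpha = 0.05. fail to reject H0.

U_X = 23.5, p = 0.642537, fail to reject H0 at alpha = 0.05.


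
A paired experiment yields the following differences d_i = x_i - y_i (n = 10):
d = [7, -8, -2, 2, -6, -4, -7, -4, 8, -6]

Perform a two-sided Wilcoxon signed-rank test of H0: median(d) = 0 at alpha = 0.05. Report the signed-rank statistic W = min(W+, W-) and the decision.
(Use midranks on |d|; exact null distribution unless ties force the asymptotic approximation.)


Step 1: Drop any zero differences (none here) and take |d_i|.
|d| = [7, 8, 2, 2, 6, 4, 7, 4, 8, 6]
Step 2: Midrank |d_i| (ties get averaged ranks).
ranks: |7|->7.5, |8|->9.5, |2|->1.5, |2|->1.5, |6|->5.5, |4|->3.5, |7|->7.5, |4|->3.5, |8|->9.5, |6|->5.5
Step 3: Attach original signs; sum ranks with positive sign and with negative sign.
W+ = 7.5 + 1.5 + 9.5 = 18.5
W- = 9.5 + 1.5 + 5.5 + 3.5 + 7.5 + 3.5 + 5.5 = 36.5
(Check: W+ + W- = 55 should equal n(n+1)/2 = 55.)
Step 4: Test statistic W = min(W+, W-) = 18.5.
Step 5: Ties in |d|, so use the tie-corrected normal approximation.
        E[W] = n(n+1)/4 = 10*11/4 = 27.5.
        Tie groups: |d|=2 (t=2), |d|=4 (t=2), |d|=6 (t=2), |d|=7 (t=2), |d|=8 (t=2); sum(t^3 - t) = 30.
        Var[W] = n(n+1)(2n+1)/24 - sum(t^3-t)/48 = 2310/24 - 30/48 = 95.625.
        z = (W - E[W]) / sqrt(Var[W]) = (18.5 - 27.5) / 9.7788 = -0.9204.
        Two-sided p = 2*Phi(z) = 0.357386.
Step 6: alpha = 0.05. fail to reject H0.

W+ = 18.5, W- = 36.5, W = min = 18.5, p = 0.357386, fail to reject H0.


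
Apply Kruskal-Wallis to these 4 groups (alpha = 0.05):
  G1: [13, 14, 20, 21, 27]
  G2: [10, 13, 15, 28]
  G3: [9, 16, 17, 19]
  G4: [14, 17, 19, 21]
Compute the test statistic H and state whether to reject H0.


Step 1: Combine all N = 17 observations and assign midranks.
sorted (value, group, rank): (9,G3,1), (10,G2,2), (13,G1,3.5), (13,G2,3.5), (14,G1,5.5), (14,G4,5.5), (15,G2,7), (16,G3,8), (17,G3,9.5), (17,G4,9.5), (19,G3,11.5), (19,G4,11.5), (20,G1,13), (21,G1,14.5), (21,G4,14.5), (27,G1,16), (28,G2,17)
Step 2: Sum ranks within each group.
R_1 = 52.5 (n_1 = 5)
R_2 = 29.5 (n_2 = 4)
R_3 = 30 (n_3 = 4)
R_4 = 41 (n_4 = 4)
Step 3: H = 12/(N(N+1)) * sum(R_i^2/n_i) - 3(N+1)
     = 12/(17*18) * (52.5^2/5 + 29.5^2/4 + 30^2/4 + 41^2/4) - 3*18
     = 0.039216 * 1414.06 - 54
     = 1.453431.
Step 4: Ties present; correction factor C = 1 - 30/(17^3 - 17) = 0.993873. Corrected H = 1.453431 / 0.993873 = 1.462392.
Step 5: Under H0, H ~ chi^2(3); p-value = 0.690977.
Step 6: alpha = 0.05. fail to reject H0.

H = 1.4624, df = 3, p = 0.690977, fail to reject H0.


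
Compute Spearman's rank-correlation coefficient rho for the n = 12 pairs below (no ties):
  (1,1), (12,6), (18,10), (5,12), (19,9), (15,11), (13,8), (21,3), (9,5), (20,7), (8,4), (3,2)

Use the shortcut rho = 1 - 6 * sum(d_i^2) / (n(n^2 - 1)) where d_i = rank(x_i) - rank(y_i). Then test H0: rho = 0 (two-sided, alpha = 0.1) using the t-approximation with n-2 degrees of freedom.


Step 1: Rank x and y separately (midranks; no ties here).
rank(x): 1->1, 12->6, 18->9, 5->3, 19->10, 15->8, 13->7, 21->12, 9->5, 20->11, 8->4, 3->2
rank(y): 1->1, 6->6, 10->10, 12->12, 9->9, 11->11, 8->8, 3->3, 5->5, 7->7, 4->4, 2->2
Step 2: d_i = R_x(i) - R_y(i); compute d_i^2.
  (1-1)^2=0, (6-6)^2=0, (9-10)^2=1, (3-12)^2=81, (10-9)^2=1, (8-11)^2=9, (7-8)^2=1, (12-3)^2=81, (5-5)^2=0, (11-7)^2=16, (4-4)^2=0, (2-2)^2=0
sum(d^2) = 190.
Step 3: rho = 1 - 6*190 / (12*(12^2 - 1)) = 1 - 1140/1716 = 0.335664.
Step 4: Under H0, t = rho * sqrt((n-2)/(1-rho^2)) = 1.1268 ~ t(10).
Step 5: Two-sided p-value from the t-distribution with 10 df = 0.286123.
Step 6: alpha = 0.1. fail to reject H0.

rho = 0.3357, p = 0.286123, fail to reject H0 at alpha = 0.1.


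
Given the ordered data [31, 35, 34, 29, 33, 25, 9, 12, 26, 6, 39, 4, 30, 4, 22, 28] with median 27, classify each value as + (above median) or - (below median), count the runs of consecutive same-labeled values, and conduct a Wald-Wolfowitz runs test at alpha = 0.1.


Step 1: Compute median = 27; label A = above, B = below.
Labels in order: AAAAABBBBBABABBA  (n_A = 8, n_B = 8)
Step 2: Count runs R = 7.
Step 3: Under H0 (random ordering), E[R] = 2*n_A*n_B/(n_A+n_B) + 1 = 2*8*8/16 + 1 = 9.0000.
        Var[R] = 2*n_A*n_B*(2*n_A*n_B - n_A - n_B) / ((n_A+n_B)^2 * (n_A+n_B-1)) = 14336/3840 = 3.7333.
        SD[R] = 1.9322.
Step 4: Continuity-corrected z = (R + 0.5 - E[R]) / SD[R] = (7 + 0.5 - 9.0000) / 1.9322 = -0.7763.
Step 5: Two-sided p-value via normal approximation = 2*(1 - Phi(|z|)) = 0.437558.
Step 6: alpha = 0.1. fail to reject H0.

R = 7, z = -0.7763, p = 0.437558, fail to reject H0.


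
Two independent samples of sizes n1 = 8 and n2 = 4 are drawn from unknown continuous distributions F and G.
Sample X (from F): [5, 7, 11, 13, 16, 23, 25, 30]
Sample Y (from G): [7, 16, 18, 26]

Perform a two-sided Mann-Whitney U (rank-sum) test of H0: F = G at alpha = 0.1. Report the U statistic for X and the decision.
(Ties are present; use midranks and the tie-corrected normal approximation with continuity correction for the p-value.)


Step 1: Combine and sort all 12 observations; assign midranks.
sorted (value, group): (5,X), (7,X), (7,Y), (11,X), (13,X), (16,X), (16,Y), (18,Y), (23,X), (25,X), (26,Y), (30,X)
ranks: 5->1, 7->2.5, 7->2.5, 11->4, 13->5, 16->6.5, 16->6.5, 18->8, 23->9, 25->10, 26->11, 30->12
Step 2: Rank sum for X: R1 = 1 + 2.5 + 4 + 5 + 6.5 + 9 + 10 + 12 = 50.
Step 3: U_X = R1 - n1(n1+1)/2 = 50 - 8*9/2 = 50 - 36 = 14.
       U_Y = n1*n2 - U_X = 32 - 14 = 18.
Step 4: Ties are present, so use the tie-corrected normal approximation (with continuity correction) for the p-value.
Step 5: p-value = 0.798215; compare to alpha = 0.1. fail to reject H0.

U_X = 14, p = 0.798215, fail to reject H0 at alpha = 0.1.


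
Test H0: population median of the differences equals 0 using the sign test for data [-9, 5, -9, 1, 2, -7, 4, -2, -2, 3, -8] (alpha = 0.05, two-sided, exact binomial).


Step 1: Discard zero differences. Original n = 11; n_eff = number of nonzero differences = 11.
Nonzero differences (with sign): -9, +5, -9, +1, +2, -7, +4, -2, -2, +3, -8
Step 2: Count signs: positive = 5, negative = 6.
Step 3: Under H0: P(positive) = 0.5, so the number of positives S ~ Bin(11, 0.5).
Step 4: Two-sided exact p-value = sum of Bin(11,0.5) probabilities at or below the observed probability = 1.000000.
Step 5: alpha = 0.05. fail to reject H0.

n_eff = 11, pos = 5, neg = 6, p = 1.000000, fail to reject H0.


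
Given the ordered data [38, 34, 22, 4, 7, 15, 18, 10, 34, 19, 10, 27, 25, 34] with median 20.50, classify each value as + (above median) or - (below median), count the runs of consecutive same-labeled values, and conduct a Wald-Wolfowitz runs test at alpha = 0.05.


Step 1: Compute median = 20.50; label A = above, B = below.
Labels in order: AAABBBBBABBAAA  (n_A = 7, n_B = 7)
Step 2: Count runs R = 5.
Step 3: Under H0 (random ordering), E[R] = 2*n_A*n_B/(n_A+n_B) + 1 = 2*7*7/14 + 1 = 8.0000.
        Var[R] = 2*n_A*n_B*(2*n_A*n_B - n_A - n_B) / ((n_A+n_B)^2 * (n_A+n_B-1)) = 8232/2548 = 3.2308.
        SD[R] = 1.7974.
Step 4: Continuity-corrected z = (R + 0.5 - E[R]) / SD[R] = (5 + 0.5 - 8.0000) / 1.7974 = -1.3909.
Step 5: Two-sided p-value via normal approximation = 2*(1 - Phi(|z|)) = 0.164264.
Step 6: alpha = 0.05. fail to reject H0.

R = 5, z = -1.3909, p = 0.164264, fail to reject H0.


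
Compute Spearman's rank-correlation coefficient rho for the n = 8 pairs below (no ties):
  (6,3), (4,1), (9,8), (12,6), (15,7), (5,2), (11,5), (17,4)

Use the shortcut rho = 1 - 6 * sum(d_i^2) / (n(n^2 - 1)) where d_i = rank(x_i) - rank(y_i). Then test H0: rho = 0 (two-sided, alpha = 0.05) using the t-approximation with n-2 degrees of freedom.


Step 1: Rank x and y separately (midranks; no ties here).
rank(x): 6->3, 4->1, 9->4, 12->6, 15->7, 5->2, 11->5, 17->8
rank(y): 3->3, 1->1, 8->8, 6->6, 7->7, 2->2, 5->5, 4->4
Step 2: d_i = R_x(i) - R_y(i); compute d_i^2.
  (3-3)^2=0, (1-1)^2=0, (4-8)^2=16, (6-6)^2=0, (7-7)^2=0, (2-2)^2=0, (5-5)^2=0, (8-4)^2=16
sum(d^2) = 32.
Step 3: rho = 1 - 6*32 / (8*(8^2 - 1)) = 1 - 192/504 = 0.619048.
Step 4: Under H0, t = rho * sqrt((n-2)/(1-rho^2)) = 1.9308 ~ t(6).
Step 5: Two-sided p-value from the t-distribution with 6 df = 0.101733.
Step 6: alpha = 0.05. fail to reject H0.

rho = 0.6190, p = 0.101733, fail to reject H0 at alpha = 0.05.


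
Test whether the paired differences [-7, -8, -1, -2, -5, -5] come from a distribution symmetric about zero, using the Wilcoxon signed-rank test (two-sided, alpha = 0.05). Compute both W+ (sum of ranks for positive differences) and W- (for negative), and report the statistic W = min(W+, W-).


Step 1: Drop any zero differences (none here) and take |d_i|.
|d| = [7, 8, 1, 2, 5, 5]
Step 2: Midrank |d_i| (ties get averaged ranks).
ranks: |7|->5, |8|->6, |1|->1, |2|->2, |5|->3.5, |5|->3.5
Step 3: Attach original signs; sum ranks with positive sign and with negative sign.
W+ = 0 = 0
W- = 5 + 6 + 1 + 2 + 3.5 + 3.5 = 21
(Check: W+ + W- = 21 should equal n(n+1)/2 = 21.)
Step 4: Test statistic W = min(W+, W-) = 0.
Step 5: Ties in |d|, so use the tie-corrected normal approximation.
        E[W] = n(n+1)/4 = 6*7/4 = 10.5.
        Tie groups: |d|=5 (t=2); sum(t^3 - t) = 6.
        Var[W] = n(n+1)(2n+1)/24 - sum(t^3-t)/48 = 546/24 - 6/48 = 22.625.
        z = (W - E[W]) / sqrt(Var[W]) = (0 - 10.5) / 4.7566 = -2.2075.
        Two-sided p = 2*Phi(z) = 0.027281.
Step 6: alpha = 0.05. reject H0.

W+ = 0, W- = 21, W = min = 0, p = 0.027281, reject H0.


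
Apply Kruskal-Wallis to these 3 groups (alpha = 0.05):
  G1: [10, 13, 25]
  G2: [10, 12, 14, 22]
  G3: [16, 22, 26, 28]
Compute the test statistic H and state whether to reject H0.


Step 1: Combine all N = 11 observations and assign midranks.
sorted (value, group, rank): (10,G1,1.5), (10,G2,1.5), (12,G2,3), (13,G1,4), (14,G2,5), (16,G3,6), (22,G2,7.5), (22,G3,7.5), (25,G1,9), (26,G3,10), (28,G3,11)
Step 2: Sum ranks within each group.
R_1 = 14.5 (n_1 = 3)
R_2 = 17 (n_2 = 4)
R_3 = 34.5 (n_3 = 4)
Step 3: H = 12/(N(N+1)) * sum(R_i^2/n_i) - 3(N+1)
     = 12/(11*12) * (14.5^2/3 + 17^2/4 + 34.5^2/4) - 3*12
     = 0.090909 * 439.896 - 36
     = 3.990530.
Step 4: Ties present; correction factor C = 1 - 12/(11^3 - 11) = 0.990909. Corrected H = 3.990530 / 0.990909 = 4.027141.
Step 5: Under H0, H ~ chi^2(2); p-value = 0.133511.
Step 6: alpha = 0.05. fail to reject H0.

H = 4.0271, df = 2, p = 0.133511, fail to reject H0.


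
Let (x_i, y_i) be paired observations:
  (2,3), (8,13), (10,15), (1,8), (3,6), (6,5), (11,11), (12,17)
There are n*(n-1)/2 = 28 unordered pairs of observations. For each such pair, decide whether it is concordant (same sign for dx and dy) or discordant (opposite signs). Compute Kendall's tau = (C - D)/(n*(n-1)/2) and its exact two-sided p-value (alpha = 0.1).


Step 1: Enumerate the 28 unordered pairs (i,j) with i<j and classify each by sign(x_j-x_i) * sign(y_j-y_i).
  (1,2):dx=+6,dy=+10->C; (1,3):dx=+8,dy=+12->C; (1,4):dx=-1,dy=+5->D; (1,5):dx=+1,dy=+3->C
  (1,6):dx=+4,dy=+2->C; (1,7):dx=+9,dy=+8->C; (1,8):dx=+10,dy=+14->C; (2,3):dx=+2,dy=+2->C
  (2,4):dx=-7,dy=-5->C; (2,5):dx=-5,dy=-7->C; (2,6):dx=-2,dy=-8->C; (2,7):dx=+3,dy=-2->D
  (2,8):dx=+4,dy=+4->C; (3,4):dx=-9,dy=-7->C; (3,5):dx=-7,dy=-9->C; (3,6):dx=-4,dy=-10->C
  (3,7):dx=+1,dy=-4->D; (3,8):dx=+2,dy=+2->C; (4,5):dx=+2,dy=-2->D; (4,6):dx=+5,dy=-3->D
  (4,7):dx=+10,dy=+3->C; (4,8):dx=+11,dy=+9->C; (5,6):dx=+3,dy=-1->D; (5,7):dx=+8,dy=+5->C
  (5,8):dx=+9,dy=+11->C; (6,7):dx=+5,dy=+6->C; (6,8):dx=+6,dy=+12->C; (7,8):dx=+1,dy=+6->C
Step 2: C = 22, D = 6, total pairs = 28.
Step 3: tau = (C - D)/(n(n-1)/2) = (22 - 6)/28 = 0.571429.
Step 4: Exact two-sided p-value (enumerate n! = 40320 permutations of y under H0): p = 0.061012.
Step 5: alpha = 0.1. reject H0.

tau_b = 0.5714 (C=22, D=6), p = 0.061012, reject H0.


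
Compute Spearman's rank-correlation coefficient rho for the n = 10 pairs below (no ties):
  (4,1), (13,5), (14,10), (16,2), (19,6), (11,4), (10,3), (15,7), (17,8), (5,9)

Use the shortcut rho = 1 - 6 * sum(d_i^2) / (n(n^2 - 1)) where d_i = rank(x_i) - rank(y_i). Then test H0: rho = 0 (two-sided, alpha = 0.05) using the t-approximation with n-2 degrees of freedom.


Step 1: Rank x and y separately (midranks; no ties here).
rank(x): 4->1, 13->5, 14->6, 16->8, 19->10, 11->4, 10->3, 15->7, 17->9, 5->2
rank(y): 1->1, 5->5, 10->10, 2->2, 6->6, 4->4, 3->3, 7->7, 8->8, 9->9
Step 2: d_i = R_x(i) - R_y(i); compute d_i^2.
  (1-1)^2=0, (5-5)^2=0, (6-10)^2=16, (8-2)^2=36, (10-6)^2=16, (4-4)^2=0, (3-3)^2=0, (7-7)^2=0, (9-8)^2=1, (2-9)^2=49
sum(d^2) = 118.
Step 3: rho = 1 - 6*118 / (10*(10^2 - 1)) = 1 - 708/990 = 0.284848.
Step 4: Under H0, t = rho * sqrt((n-2)/(1-rho^2)) = 0.8405 ~ t(8).
Step 5: Two-sided p-value from the t-distribution with 8 df = 0.425038.
Step 6: alpha = 0.05. fail to reject H0.

rho = 0.2848, p = 0.425038, fail to reject H0 at alpha = 0.05.


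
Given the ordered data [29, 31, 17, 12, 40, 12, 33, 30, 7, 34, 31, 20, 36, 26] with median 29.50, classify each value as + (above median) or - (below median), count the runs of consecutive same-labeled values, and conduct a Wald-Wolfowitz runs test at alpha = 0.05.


Step 1: Compute median = 29.50; label A = above, B = below.
Labels in order: BABBABAABAABAB  (n_A = 7, n_B = 7)
Step 2: Count runs R = 11.
Step 3: Under H0 (random ordering), E[R] = 2*n_A*n_B/(n_A+n_B) + 1 = 2*7*7/14 + 1 = 8.0000.
        Var[R] = 2*n_A*n_B*(2*n_A*n_B - n_A - n_B) / ((n_A+n_B)^2 * (n_A+n_B-1)) = 8232/2548 = 3.2308.
        SD[R] = 1.7974.
Step 4: Continuity-corrected z = (R - 0.5 - E[R]) / SD[R] = (11 - 0.5 - 8.0000) / 1.7974 = 1.3909.
Step 5: Two-sided p-value via normal approximation = 2*(1 - Phi(|z|)) = 0.164264.
Step 6: alpha = 0.05. fail to reject H0.

R = 11, z = 1.3909, p = 0.164264, fail to reject H0.


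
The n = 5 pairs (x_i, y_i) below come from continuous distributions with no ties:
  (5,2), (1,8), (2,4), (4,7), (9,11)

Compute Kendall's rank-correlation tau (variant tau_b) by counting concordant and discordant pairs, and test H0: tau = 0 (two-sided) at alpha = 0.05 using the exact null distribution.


Step 1: Enumerate the 10 unordered pairs (i,j) with i<j and classify each by sign(x_j-x_i) * sign(y_j-y_i).
  (1,2):dx=-4,dy=+6->D; (1,3):dx=-3,dy=+2->D; (1,4):dx=-1,dy=+5->D; (1,5):dx=+4,dy=+9->C
  (2,3):dx=+1,dy=-4->D; (2,4):dx=+3,dy=-1->D; (2,5):dx=+8,dy=+3->C; (3,4):dx=+2,dy=+3->C
  (3,5):dx=+7,dy=+7->C; (4,5):dx=+5,dy=+4->C
Step 2: C = 5, D = 5, total pairs = 10.
Step 3: tau = (C - D)/(n(n-1)/2) = (5 - 5)/10 = 0.000000.
Step 4: Exact two-sided p-value (enumerate n! = 120 permutations of y under H0): p = 1.000000.
Step 5: alpha = 0.05. fail to reject H0.

tau_b = 0.0000 (C=5, D=5), p = 1.000000, fail to reject H0.
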